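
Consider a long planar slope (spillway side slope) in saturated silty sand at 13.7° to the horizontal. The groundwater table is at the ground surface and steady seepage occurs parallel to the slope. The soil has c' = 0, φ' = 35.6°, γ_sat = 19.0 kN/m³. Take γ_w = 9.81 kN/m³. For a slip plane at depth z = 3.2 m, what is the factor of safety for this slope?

FS = 1.42

With seepage parallel to the slope and the water table at the surface, the effective normal stress on the slip plane uses the buoyant unit weight γ' = γ_sat − γ_w while the driving shear stress uses γ_sat:
FS = [c' + γ' z cos²β tanφ'] / [γ_sat z sinβ cosβ]
(For c' = 0 this reduces to FS = (γ'/γ_sat)·tanφ'/tanβ.)
γ' = 19.0 − 9.81 = 9.19 kN/m³
Numerator = 0.0 + 9.19·3.2·cos²13.7°·tan35.6° = 0.0 + 9.19·3.2·0.9439·0.7159 = 19.873 kPa
Denominator = 19.0·3.2·sin13.7°·cos13.7° = 19.0·3.2·0.2368·0.9715 = 13.990 kPa
FS = 19.873 / 13.990 = 1.421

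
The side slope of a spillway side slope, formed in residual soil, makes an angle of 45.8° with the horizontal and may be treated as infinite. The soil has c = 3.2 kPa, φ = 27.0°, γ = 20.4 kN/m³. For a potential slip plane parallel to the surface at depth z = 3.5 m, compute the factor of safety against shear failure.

FS = 0.59

For an infinite slope with a slip plane parallel to the surface (no pore pressure): FS = [c + γz cos²β tanφ] / [γz sinβ cosβ].
γz = 20.4·3.5 = 71.40 kN/m²
Numerator = 3.2 + 71.40·cos²45.8°·tan27.0° = 3.2 + 71.40·0.4860·0.5095 = 20.882 kPa
Denominator = 71.40·sin45.8°·cos45.8° = 71.40·0.7169·0.6972 = 35.686 kPa
FS = 20.882 / 35.686 = 0.585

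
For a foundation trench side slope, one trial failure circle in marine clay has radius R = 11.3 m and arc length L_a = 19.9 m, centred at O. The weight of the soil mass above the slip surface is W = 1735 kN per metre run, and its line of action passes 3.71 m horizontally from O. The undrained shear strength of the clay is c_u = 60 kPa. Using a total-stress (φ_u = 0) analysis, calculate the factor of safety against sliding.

FS = 2.10

Taking moments about the centre O, the resisting moment is provided by the undrained shear strength acting along the arc:
M_R = c_u·L_a·R = 60·19.90·11.3 = 13492.2 kN·m/m
M_D = W·d = 1735·3.71 = 6436.9 kN·m/m
FS = M_R / M_D = 13492.2 / 6436.9 = 2.096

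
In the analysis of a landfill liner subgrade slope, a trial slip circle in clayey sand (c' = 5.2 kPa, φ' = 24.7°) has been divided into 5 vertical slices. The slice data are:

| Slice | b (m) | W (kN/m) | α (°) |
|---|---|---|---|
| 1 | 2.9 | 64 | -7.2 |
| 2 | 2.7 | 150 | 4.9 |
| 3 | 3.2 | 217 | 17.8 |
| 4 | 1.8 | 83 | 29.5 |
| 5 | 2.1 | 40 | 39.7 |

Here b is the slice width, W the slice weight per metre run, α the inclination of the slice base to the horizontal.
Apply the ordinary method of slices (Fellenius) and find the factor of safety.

FS = 2.27

Ordinary method of slices: FS = Σ[c'·Δl_i + (W_i cosα_i)·tanφ'] / Σ W_i sinα_i, with Δl_i = b_i / cosα_i.
Slice 1: Δl = 2.9/cos(-7.2°) = 2.923 m; N'_1 = 64·cos(-7.2°) = 63.5; c'Δl = 15.20; W sinα = -8.0
Slice 2: Δl = 2.7/cos4.9° = 2.710 m; N'_2 = 150·cos4.9° = 149.5; c'Δl = 14.09; W sinα = 12.8
Slice 3: Δl = 3.2/cos17.8° = 3.361 m; N'_3 = 217·cos17.8° = 206.6; c'Δl = 17.48; W sinα = 66.3
Slice 4: Δl = 1.8/cos29.5° = 2.068 m; N'_4 = 83·cos29.5° = 72.2; c'Δl = 10.75; W sinα = 40.9
Slice 5: Δl = 2.1/cos39.7° = 2.729 m; N'_5 = 40·cos39.7° = 30.8; c'Δl = 14.19; W sinα = 25.6
Σc'Δl = 71.7 kN/m; ΣN' = 522.6 kN/m; ΣW sinα = 137.5 kN/m
Resisting = 71.7 + 522.6·tan24.7° = 71.7 + 240.4 = 312.1 kN/m
FS = 312.1 / 137.5 = 2.269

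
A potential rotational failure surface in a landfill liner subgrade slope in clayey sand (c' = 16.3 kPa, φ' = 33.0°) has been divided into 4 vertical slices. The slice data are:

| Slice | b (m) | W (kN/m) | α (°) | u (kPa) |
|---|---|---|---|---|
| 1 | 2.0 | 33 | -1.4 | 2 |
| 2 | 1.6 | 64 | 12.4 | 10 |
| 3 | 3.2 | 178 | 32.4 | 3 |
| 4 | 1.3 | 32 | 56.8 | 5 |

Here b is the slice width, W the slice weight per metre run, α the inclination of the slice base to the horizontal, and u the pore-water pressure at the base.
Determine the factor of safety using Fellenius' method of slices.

FS = 2.24

Ordinary method of slices: FS = Σ[c'·Δl_i + (W_i cosα_i − u_i·Δl_i)·tanφ'] / Σ W_i sinα_i, with Δl_i = b_i / cosα_i.
Slice 1: Δl = 2.0/cos(-1.4°) = 2.001 m; N'_1 = 33·cos(-1.4°) − 2·2.001 = 29.0; c'Δl = 32.61; W sinα = -0.8
Slice 2: Δl = 1.6/cos12.4° = 1.638 m; N'_2 = 64·cos12.4° − 10·1.638 = 46.1; c'Δl = 26.70; W sinα = 13.7
Slice 3: Δl = 3.2/cos32.4° = 3.790 m; N'_3 = 178·cos32.4° − 3·3.790 = 138.9; c'Δl = 61.78; W sinα = 95.4
Slice 4: Δl = 1.3/cos56.8° = 2.374 m; N'_4 = 32·cos56.8° − 5·2.374 = 5.7; c'Δl = 38.70; W sinα = 26.8
Σc'Δl = 159.8 kN/m; ΣN' = 219.7 kN/m; ΣW sinα = 135.1 kN/m
Resisting = 159.8 + 219.7·tan33.0° = 159.8 + 142.7 = 302.5 kN/m
FS = 302.5 / 135.1 = 2.239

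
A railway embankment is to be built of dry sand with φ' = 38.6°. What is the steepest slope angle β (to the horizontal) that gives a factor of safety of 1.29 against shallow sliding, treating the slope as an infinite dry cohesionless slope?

For an infinite dry cohesionless slope FS = tanφ'/tanβ, so tanβ = tanφ' / FS.
tanβ = tan38.6° / 1.29 = 0.7983 / 1.29 = 0.6188
β = arctan(0.6188) = 31.75°

β = 31.8°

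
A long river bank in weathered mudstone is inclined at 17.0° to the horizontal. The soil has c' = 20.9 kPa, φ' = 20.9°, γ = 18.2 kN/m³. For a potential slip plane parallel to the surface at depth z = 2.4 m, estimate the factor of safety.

FS = 2.96

For an infinite slope with a slip plane parallel to the surface (no pore pressure): FS = [c' + γz cos²β tanφ'] / [γz sinβ cosβ].
γz = 18.2·2.4 = 43.68 kN/m²
Numerator = 20.9 + 43.68·cos²17.0°·tan20.9° = 20.9 + 43.68·0.9145·0.3819 = 36.154 kPa
Denominator = 43.68·sin17.0°·cos17.0° = 43.68·0.2924·0.9563 = 12.213 kPa
FS = 36.154 / 12.213 = 2.960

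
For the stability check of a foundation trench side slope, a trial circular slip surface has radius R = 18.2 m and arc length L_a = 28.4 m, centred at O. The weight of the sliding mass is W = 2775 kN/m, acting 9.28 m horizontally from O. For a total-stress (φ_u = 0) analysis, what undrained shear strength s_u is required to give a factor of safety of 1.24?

s_u = 61.8 kPa

FS = s_u·L_a·R / (W·d), so s_u = FS·W·d / (L_a·R).
s_u = 1.24·2775·9.28 / (28.40·18.2) = 31932.5 / 516.88 = 61.78 kPa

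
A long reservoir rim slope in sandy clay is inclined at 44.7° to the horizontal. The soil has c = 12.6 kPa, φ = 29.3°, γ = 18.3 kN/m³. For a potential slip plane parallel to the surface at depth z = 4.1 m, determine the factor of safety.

For an infinite slope with a slip plane parallel to the surface (no pore pressure): FS = [c + γz cos²β tanφ] / [γz sinβ cosβ].
γz = 18.3·4.1 = 75.03 kN/m²
Numerator = 12.6 + 75.03·cos²44.7°·tan29.3° = 12.6 + 75.03·0.5052·0.5612 = 33.873 kPa
Denominator = 75.03·sin44.7°·cos44.7° = 75.03·0.7034·0.7108 = 37.513 kPa
FS = 33.873 / 37.513 = 0.903

FS = 0.90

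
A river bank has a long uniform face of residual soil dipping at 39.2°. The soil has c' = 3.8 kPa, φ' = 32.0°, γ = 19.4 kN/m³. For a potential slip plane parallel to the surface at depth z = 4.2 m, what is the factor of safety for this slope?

FS = 0.86

For an infinite slope with a slip plane parallel to the surface (no pore pressure): FS = [c' + γz cos²β tanφ'] / [γz sinβ cosβ].
γz = 19.4·4.2 = 81.48 kN/m²
Numerator = 3.8 + 81.48·cos²39.2°·tan32.0° = 3.8 + 81.48·0.6005·0.6249 = 34.376 kPa
Denominator = 81.48·sin39.2°·cos39.2° = 81.48·0.6320·0.7749 = 39.908 kPa
FS = 34.376 / 39.908 = 0.861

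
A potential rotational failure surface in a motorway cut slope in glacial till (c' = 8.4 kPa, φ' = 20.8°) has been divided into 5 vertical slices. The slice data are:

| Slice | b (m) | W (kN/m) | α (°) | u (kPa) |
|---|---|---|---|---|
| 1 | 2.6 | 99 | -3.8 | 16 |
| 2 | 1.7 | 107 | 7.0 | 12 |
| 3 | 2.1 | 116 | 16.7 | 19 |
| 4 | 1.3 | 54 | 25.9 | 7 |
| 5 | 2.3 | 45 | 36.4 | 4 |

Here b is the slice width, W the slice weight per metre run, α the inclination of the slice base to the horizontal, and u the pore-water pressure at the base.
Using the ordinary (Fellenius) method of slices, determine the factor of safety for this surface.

FS = 2.17

Ordinary method of slices: FS = Σ[c'·Δl_i + (W_i cosα_i − u_i·Δl_i)·tanφ'] / Σ W_i sinα_i, with Δl_i = b_i / cosα_i.
Slice 1: Δl = 2.6/cos(-3.8°) = 2.606 m; N'_1 = 99·cos(-3.8°) − 16·2.606 = 57.1; c'Δl = 21.89; W sinα = -6.6
Slice 2: Δl = 1.7/cos7.0° = 1.713 m; N'_2 = 107·cos7.0° − 12·1.713 = 85.6; c'Δl = 14.39; W sinα = 13.0
Slice 3: Δl = 2.1/cos16.7° = 2.192 m; N'_3 = 116·cos16.7° − 19·2.192 = 69.5; c'Δl = 18.42; W sinα = 33.3
Slice 4: Δl = 1.3/cos25.9° = 1.445 m; N'_4 = 54·cos25.9° − 7·1.445 = 38.5; c'Δl = 12.14; W sinα = 23.6
Slice 5: Δl = 2.3/cos36.4° = 2.858 m; N'_5 = 45·cos36.4° − 4·2.858 = 24.8; c'Δl = 24.00; W sinα = 26.7
Σc'Δl = 90.8 kN/m; ΣN' = 275.4 kN/m; ΣW sinα = 90.1 kN/m
Resisting = 90.8 + 275.4·tan20.8° = 90.8 + 104.6 = 195.5 kN/m
FS = 195.5 / 90.1 = 2.169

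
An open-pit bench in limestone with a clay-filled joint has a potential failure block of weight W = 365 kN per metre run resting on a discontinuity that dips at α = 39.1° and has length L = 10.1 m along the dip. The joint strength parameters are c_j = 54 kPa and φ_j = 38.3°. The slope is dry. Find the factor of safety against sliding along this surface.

Resolving the block weight along and normal to the plane and applying the Mohr–Coulomb strength on the joint:
N' = W cosα = 365·cos39.1° = 283.3 kN/m
Driving force T = W sinα = 365·sin39.1° = 230.2 kN/m
Resisting force R = c_j·L + N'·tanφ_j = 54·10.1 + 283.3·tan38.3° = 545.4 + 223.7 = 769.1 kN/m
FS = R / T = 769.1 / 230.2 = 3.341

FS = 3.34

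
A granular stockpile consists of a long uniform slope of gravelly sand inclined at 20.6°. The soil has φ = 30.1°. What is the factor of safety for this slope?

For a dry cohesionless infinite slope the factor of safety is FS = tanφ / tanβ.
FS = tan30.1° / tan20.6° = 0.5797 / 0.3759 = 1.542

FS = 1.54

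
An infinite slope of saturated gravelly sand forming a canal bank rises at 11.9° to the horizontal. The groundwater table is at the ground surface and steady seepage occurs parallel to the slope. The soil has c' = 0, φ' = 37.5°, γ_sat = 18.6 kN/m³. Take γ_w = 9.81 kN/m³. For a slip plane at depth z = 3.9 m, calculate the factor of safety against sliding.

With seepage parallel to the slope and the water table at the surface, the effective normal stress on the slip plane uses the buoyant unit weight γ' = γ_sat − γ_w while the driving shear stress uses γ_sat:
FS = [c' + γ' z cos²β tanφ'] / [γ_sat z sinβ cosβ]
(For c' = 0 this reduces to FS = (γ'/γ_sat)·tanφ'/tanβ.)
γ' = 18.6 − 9.81 = 8.79 kN/m³
Numerator = 0.0 + 8.79·3.9·cos²11.9°·tan37.5° = 0.0 + 8.79·3.9·0.9575·0.7673 = 25.186 kPa
Denominator = 18.6·3.9·sin11.9°·cos11.9° = 18.6·3.9·0.2062·0.9785 = 14.637 kPa
FS = 25.186 / 14.637 = 1.721

FS = 1.72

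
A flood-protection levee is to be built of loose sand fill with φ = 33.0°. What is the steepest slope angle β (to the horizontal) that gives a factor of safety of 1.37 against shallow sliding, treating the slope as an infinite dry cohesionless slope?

For an infinite dry cohesionless slope FS = tanφ/tanβ, so tanβ = tanφ / FS.
tanβ = tan33.0° / 1.37 = 0.6494 / 1.37 = 0.4740
β = arctan(0.4740) = 25.36°

β = 25.4°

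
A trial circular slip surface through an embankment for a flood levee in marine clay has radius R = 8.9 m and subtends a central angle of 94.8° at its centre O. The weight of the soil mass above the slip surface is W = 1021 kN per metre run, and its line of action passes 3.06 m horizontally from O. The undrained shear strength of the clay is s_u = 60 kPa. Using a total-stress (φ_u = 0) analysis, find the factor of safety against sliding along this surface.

Taking moments about the centre O, the resisting moment is provided by the undrained shear strength acting along the arc:
Arc length L_a = R·θ = 8.9·(94.8°·π/180) = 8.9·1.6546 = 14.73 m
M_R = s_u·L_a·R = 60·14.73·8.9 = 7863.5 kN·m/m
M_D = W·d = 1021·3.06 = 3124.3 kN·m/m
FS = M_R / M_D = 7863.5 / 3124.3 = 2.517

FS = 2.52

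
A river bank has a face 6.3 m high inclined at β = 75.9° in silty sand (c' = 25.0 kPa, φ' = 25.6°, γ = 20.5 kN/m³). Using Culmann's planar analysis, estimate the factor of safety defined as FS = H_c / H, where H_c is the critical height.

H_c = (4c'/γ) · sinβ cosφ' / [1 − cos(β − φ')]
    = (4·25.0/20.5) · sin75.9°·cos25.6° / [1 − cos50.3°]
    = 4.878 · 0.8747 / 0.3612 = 11.81 m
FS = H_c / H = 11.81 / 6.3 = 1.875

FS = 1.87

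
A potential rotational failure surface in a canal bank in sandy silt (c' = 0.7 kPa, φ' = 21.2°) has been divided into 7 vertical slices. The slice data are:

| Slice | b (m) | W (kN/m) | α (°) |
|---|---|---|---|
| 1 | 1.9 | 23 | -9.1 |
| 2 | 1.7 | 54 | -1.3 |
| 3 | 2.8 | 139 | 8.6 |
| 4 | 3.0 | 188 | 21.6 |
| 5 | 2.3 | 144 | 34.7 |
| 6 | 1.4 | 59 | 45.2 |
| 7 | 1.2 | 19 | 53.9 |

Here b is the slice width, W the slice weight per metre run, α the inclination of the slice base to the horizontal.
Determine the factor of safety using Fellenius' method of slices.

FS = 1.02

Ordinary method of slices: FS = Σ[c'·Δl_i + (W_i cosα_i)·tanφ'] / Σ W_i sinα_i, with Δl_i = b_i / cosα_i.
Slice 1: Δl = 1.9/cos(-9.1°) = 1.924 m; N'_1 = 23·cos(-9.1°) = 22.7; c'Δl = 1.35; W sinα = -3.6
Slice 2: Δl = 1.7/cos(-1.3°) = 1.700 m; N'_2 = 54·cos(-1.3°) = 54.0; c'Δl = 1.19; W sinα = -1.2
Slice 3: Δl = 2.8/cos8.6° = 2.832 m; N'_3 = 139·cos8.6° = 137.4; c'Δl = 1.98; W sinα = 20.8
Slice 4: Δl = 3.0/cos21.6° = 3.227 m; N'_4 = 188·cos21.6° = 174.8; c'Δl = 2.26; W sinα = 69.2
Slice 5: Δl = 2.3/cos34.7° = 2.798 m; N'_5 = 144·cos34.7° = 118.4; c'Δl = 1.96; W sinα = 82.0
Slice 6: Δl = 1.4/cos45.2° = 1.987 m; N'_6 = 59·cos45.2° = 41.6; c'Δl = 1.39; W sinα = 41.9
Slice 7: Δl = 1.2/cos53.9° = 2.037 m; N'_7 = 19·cos53.9° = 11.2; c'Δl = 1.43; W sinα = 15.4
Σc'Δl = 11.6 kN/m; ΣN' = 560.1 kN/m; ΣW sinα = 224.3 kN/m
Resisting = 11.6 + 560.1·tan21.2° = 11.6 + 217.2 = 228.8 kN/m
FS = 228.8 / 224.3 = 1.020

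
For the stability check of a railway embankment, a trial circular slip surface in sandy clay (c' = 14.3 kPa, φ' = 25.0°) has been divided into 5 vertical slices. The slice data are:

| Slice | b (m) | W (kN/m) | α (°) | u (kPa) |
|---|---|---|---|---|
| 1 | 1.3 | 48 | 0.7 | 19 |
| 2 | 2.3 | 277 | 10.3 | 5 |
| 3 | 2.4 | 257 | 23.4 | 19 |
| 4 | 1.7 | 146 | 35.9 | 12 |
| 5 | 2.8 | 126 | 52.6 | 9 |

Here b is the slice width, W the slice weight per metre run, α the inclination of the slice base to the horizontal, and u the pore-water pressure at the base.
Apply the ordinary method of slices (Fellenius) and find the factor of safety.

Ordinary method of slices: FS = Σ[c'·Δl_i + (W_i cosα_i − u_i·Δl_i)·tanφ'] / Σ W_i sinα_i, with Δl_i = b_i / cosα_i.
Slice 1: Δl = 1.3/cos0.7° = 1.300 m; N'_1 = 48·cos0.7° − 19·1.300 = 23.3; c'Δl = 18.59; W sinα = 0.6
Slice 2: Δl = 2.3/cos10.3° = 2.338 m; N'_2 = 277·cos10.3° − 5·2.338 = 260.8; c'Δl = 33.43; W sinα = 49.5
Slice 3: Δl = 2.4/cos23.4° = 2.615 m; N'_3 = 257·cos23.4° − 19·2.615 = 186.2; c'Δl = 37.40; W sinα = 102.1
Slice 4: Δl = 1.7/cos35.9° = 2.099 m; N'_4 = 146·cos35.9° − 12·2.099 = 93.1; c'Δl = 30.01; W sinα = 85.6
Slice 5: Δl = 2.8/cos52.6° = 4.610 m; N'_5 = 126·cos52.6° − 9·4.610 = 35.0; c'Δl = 65.92; W sinα = 100.1
Σc'Δl = 185.3 kN/m; ΣN' = 598.4 kN/m; ΣW sinα = 337.9 kN/m
Resisting = 185.3 + 598.4·tan25.0° = 185.3 + 279.1 = 464.4 kN/m
FS = 464.4 / 337.9 = 1.374

FS = 1.37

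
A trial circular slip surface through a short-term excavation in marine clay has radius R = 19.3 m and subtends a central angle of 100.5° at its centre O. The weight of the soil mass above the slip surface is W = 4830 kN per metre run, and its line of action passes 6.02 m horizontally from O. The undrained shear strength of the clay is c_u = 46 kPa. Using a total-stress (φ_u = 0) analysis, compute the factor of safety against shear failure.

FS = 1.03

Taking moments about the centre O, the resisting moment is provided by the undrained shear strength acting along the arc:
Arc length L_a = R·θ = 19.3·(100.5°·π/180) = 19.3·1.7541 = 33.85 m
M_R = c_u·L_a·R = 46·33.85·19.3 = 30054.9 kN·m/m
M_D = W·d = 4830·6.02 = 29076.6 kN·m/m
FS = M_R / M_D = 30054.9 / 29076.6 = 1.034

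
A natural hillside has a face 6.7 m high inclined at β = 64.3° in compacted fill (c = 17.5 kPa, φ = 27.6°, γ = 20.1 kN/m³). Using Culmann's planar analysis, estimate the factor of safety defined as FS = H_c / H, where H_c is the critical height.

FS = 2.09

H_c = (4c/γ) · sinβ cosφ / [1 − cos(β − φ)]
    = (4·17.5/20.1) · sin64.3°·cos27.6° / [1 − cos36.7°]
    = 3.483 · 0.7985 / 0.1982 = 14.03 m
FS = H_c / H = 14.03 / 6.7 = 2.094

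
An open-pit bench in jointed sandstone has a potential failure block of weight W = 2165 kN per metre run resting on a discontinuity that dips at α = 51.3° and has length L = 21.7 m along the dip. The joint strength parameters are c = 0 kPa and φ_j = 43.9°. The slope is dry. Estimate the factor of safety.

Resolving the block weight along and normal to the plane and applying the Mohr–Coulomb strength on the joint:
N' = W cosα = 2165·cos51.3° = 1353.7 kN/m
Driving force T = W sinα = 2165·sin51.3° = 1689.6 kN/m
Resisting force R = c·L + N'·tanφ_j = 0·21.7 + 1353.7·tan43.9° = 0.0 + 1302.6 = 1302.6 kN/m
FS = R / T = 1302.6 / 1689.6 = 0.771

FS = 0.77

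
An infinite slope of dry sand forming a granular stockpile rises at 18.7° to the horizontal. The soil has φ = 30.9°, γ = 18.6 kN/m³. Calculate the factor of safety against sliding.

FS = 1.77

For a dry cohesionless infinite slope the factor of safety is FS = tanφ / tanβ.
FS = tan30.9° / tan18.7° = 0.5985 / 0.3385 = 1.768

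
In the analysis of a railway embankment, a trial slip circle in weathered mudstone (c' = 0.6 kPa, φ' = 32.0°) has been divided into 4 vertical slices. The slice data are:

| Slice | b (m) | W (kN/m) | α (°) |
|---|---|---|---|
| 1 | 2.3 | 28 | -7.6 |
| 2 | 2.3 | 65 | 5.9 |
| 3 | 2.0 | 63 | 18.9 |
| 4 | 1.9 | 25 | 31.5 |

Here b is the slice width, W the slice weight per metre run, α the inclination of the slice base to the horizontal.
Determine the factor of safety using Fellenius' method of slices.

Ordinary method of slices: FS = Σ[c'·Δl_i + (W_i cosα_i)·tanφ'] / Σ W_i sinα_i, with Δl_i = b_i / cosα_i.
Slice 1: Δl = 2.3/cos(-7.6°) = 2.320 m; N'_1 = 28·cos(-7.6°) = 27.8; c'Δl = 1.39; W sinα = -3.7
Slice 2: Δl = 2.3/cos5.9° = 2.312 m; N'_2 = 65·cos5.9° = 64.7; c'Δl = 1.39; W sinα = 6.7
Slice 3: Δl = 2.0/cos18.9° = 2.114 m; N'_3 = 63·cos18.9° = 59.6; c'Δl = 1.27; W sinα = 20.4
Slice 4: Δl = 1.9/cos31.5° = 2.228 m; N'_4 = 25·cos31.5° = 21.3; c'Δl = 1.34; W sinα = 13.1
Σc'Δl = 5.4 kN/m; ΣN' = 173.3 kN/m; ΣW sinα = 36.4 kN/m
Resisting = 5.4 + 173.3·tan32.0° = 5.4 + 108.3 = 113.7 kN/m
FS = 113.7 / 36.4 = 3.119

FS = 3.12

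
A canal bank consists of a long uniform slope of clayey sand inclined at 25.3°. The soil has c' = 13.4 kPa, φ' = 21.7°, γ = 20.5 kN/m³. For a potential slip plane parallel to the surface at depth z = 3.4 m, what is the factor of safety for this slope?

FS = 1.34

For an infinite slope with a slip plane parallel to the surface (no pore pressure): FS = [c' + γz cos²β tanφ'] / [γz sinβ cosβ].
γz = 20.5·3.4 = 69.70 kN/m²
Numerator = 13.4 + 69.70·cos²25.3°·tan21.7° = 13.4 + 69.70·0.8174·0.3979 = 36.071 kPa
Denominator = 69.70·sin25.3°·cos25.3° = 69.70·0.4274·0.9041 = 26.930 kPa
FS = 36.071 / 26.930 = 1.339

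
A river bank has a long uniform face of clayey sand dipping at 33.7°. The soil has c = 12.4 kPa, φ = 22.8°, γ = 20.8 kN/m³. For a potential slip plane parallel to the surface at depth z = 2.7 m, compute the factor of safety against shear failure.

For an infinite slope with a slip plane parallel to the surface (no pore pressure): FS = [c + γz cos²β tanφ] / [γz sinβ cosβ].
γz = 20.8·2.7 = 56.16 kN/m²
Numerator = 12.4 + 56.16·cos²33.7°·tan22.8° = 12.4 + 56.16·0.6921·0.4204 = 28.740 kPa
Denominator = 56.16·sin33.7°·cos33.7° = 56.16·0.5548·0.8320 = 25.924 kPa
FS = 28.740 / 25.924 = 1.109

FS = 1.11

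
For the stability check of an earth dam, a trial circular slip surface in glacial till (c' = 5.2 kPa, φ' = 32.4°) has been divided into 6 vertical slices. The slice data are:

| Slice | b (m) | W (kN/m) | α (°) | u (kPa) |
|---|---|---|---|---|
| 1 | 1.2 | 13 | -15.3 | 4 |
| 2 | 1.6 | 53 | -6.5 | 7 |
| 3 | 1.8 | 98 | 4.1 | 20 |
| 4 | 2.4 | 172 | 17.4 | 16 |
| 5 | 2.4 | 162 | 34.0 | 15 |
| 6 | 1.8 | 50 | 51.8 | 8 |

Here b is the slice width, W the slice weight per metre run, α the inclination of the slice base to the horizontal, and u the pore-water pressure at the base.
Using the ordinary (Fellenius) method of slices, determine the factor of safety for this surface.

Ordinary method of slices: FS = Σ[c'·Δl_i + (W_i cosα_i − u_i·Δl_i)·tanφ'] / Σ W_i sinα_i, with Δl_i = b_i / cosα_i.
Slice 1: Δl = 1.2/cos(-15.3°) = 1.244 m; N'_1 = 13·cos(-15.3°) − 4·1.244 = 7.6; c'Δl = 6.47; W sinα = -3.4
Slice 2: Δl = 1.6/cos(-6.5°) = 1.610 m; N'_2 = 53·cos(-6.5°) − 7·1.610 = 41.4; c'Δl = 8.37; W sinα = -6.0
Slice 3: Δl = 1.8/cos4.1° = 1.805 m; N'_3 = 98·cos4.1° − 20·1.805 = 61.7; c'Δl = 9.38; W sinα = 7.0
Slice 4: Δl = 2.4/cos17.4° = 2.515 m; N'_4 = 172·cos17.4° − 16·2.515 = 123.9; c'Δl = 13.08; W sinα = 51.4
Slice 5: Δl = 2.4/cos34.0° = 2.895 m; N'_5 = 162·cos34.0° − 15·2.895 = 90.9; c'Δl = 15.05; W sinα = 90.6
Slice 6: Δl = 1.8/cos51.8° = 2.911 m; N'_6 = 50·cos51.8° − 8·2.911 = 7.6; c'Δl = 15.14; W sinα = 39.3
Σc'Δl = 67.5 kN/m; ΣN' = 333.0 kN/m; ΣW sinα = 178.9 kN/m
Resisting = 67.5 + 333.0·tan32.4° = 67.5 + 211.3 = 278.8 kN/m
FS = 278.8 / 178.9 = 1.559

FS = 1.56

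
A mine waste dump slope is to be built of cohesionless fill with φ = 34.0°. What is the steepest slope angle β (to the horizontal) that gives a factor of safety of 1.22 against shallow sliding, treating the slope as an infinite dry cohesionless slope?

For an infinite dry cohesionless slope FS = tanφ/tanβ, so tanβ = tanφ / FS.
tanβ = tan34.0° / 1.22 = 0.6745 / 1.22 = 0.5529
β = arctan(0.5529) = 28.94°

β = 28.9°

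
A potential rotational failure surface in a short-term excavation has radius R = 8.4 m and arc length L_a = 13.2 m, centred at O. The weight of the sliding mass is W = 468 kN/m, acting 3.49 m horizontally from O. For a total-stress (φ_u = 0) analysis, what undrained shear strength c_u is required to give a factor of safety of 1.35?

FS = c_u·L_a·R / (W·d), so c_u = FS·W·d / (L_a·R).
c_u = 1.35·468·3.49 / (13.20·8.4) = 2205.0 / 110.88 = 19.89 kPa

c_u = 19.9 kPa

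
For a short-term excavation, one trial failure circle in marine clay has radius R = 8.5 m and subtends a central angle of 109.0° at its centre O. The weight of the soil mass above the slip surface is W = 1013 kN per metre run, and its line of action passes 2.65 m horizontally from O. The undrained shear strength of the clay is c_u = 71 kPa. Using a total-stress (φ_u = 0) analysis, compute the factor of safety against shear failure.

Taking moments about the centre O, the resisting moment is provided by the undrained shear strength acting along the arc:
Arc length L_a = R·θ = 8.5·(109.0°·π/180) = 8.5·1.9024 = 16.17 m
M_R = c_u·L_a·R = 71·16.17·8.5 = 9758.9 kN·m/m
M_D = W·d = 1013·2.65 = 2684.4 kN·m/m
FS = M_R / M_D = 9758.9 / 2684.4 = 3.635

FS = 3.64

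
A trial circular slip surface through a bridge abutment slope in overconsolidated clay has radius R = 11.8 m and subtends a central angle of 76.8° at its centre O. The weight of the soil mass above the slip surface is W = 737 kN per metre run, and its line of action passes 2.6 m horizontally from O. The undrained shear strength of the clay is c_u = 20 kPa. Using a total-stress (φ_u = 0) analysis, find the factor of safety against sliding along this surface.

Taking moments about the centre O, the resisting moment is provided by the undrained shear strength acting along the arc:
Arc length L_a = R·θ = 11.8·(76.8°·π/180) = 11.8·1.3404 = 15.82 m
M_R = c_u·L_a·R = 20·15.82·11.8 = 3732.8 kN·m/m
M_D = W·d = 737·2.6 = 1916.2 kN·m/m
FS = M_R / M_D = 3732.8 / 1916.2 = 1.948

FS = 1.95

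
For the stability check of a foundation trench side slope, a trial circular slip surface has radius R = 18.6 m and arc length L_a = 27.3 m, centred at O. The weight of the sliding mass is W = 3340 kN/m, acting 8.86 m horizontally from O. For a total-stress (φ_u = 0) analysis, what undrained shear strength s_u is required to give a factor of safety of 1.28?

s_u = 74.6 kPa

FS = s_u·L_a·R / (W·d), so s_u = FS·W·d / (L_a·R).
s_u = 1.28·3340·8.86 / (27.30·18.6) = 37878.3 / 507.78 = 74.60 kPa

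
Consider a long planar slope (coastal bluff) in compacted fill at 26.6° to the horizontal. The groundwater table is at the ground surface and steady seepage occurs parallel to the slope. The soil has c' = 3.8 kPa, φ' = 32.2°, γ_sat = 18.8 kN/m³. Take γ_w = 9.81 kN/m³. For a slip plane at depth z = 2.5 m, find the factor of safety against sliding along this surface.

With seepage parallel to the slope and the water table at the surface, the effective normal stress on the slip plane uses the buoyant unit weight γ' = γ_sat − γ_w while the driving shear stress uses γ_sat:
FS = [c' + γ' z cos²β tanφ'] / [γ_sat z sinβ cosβ]
γ' = 18.8 − 9.81 = 8.99 kN/m³
Numerator = 3.8 + 8.99·2.5·cos²26.6°·tan32.2° = 3.8 + 8.99·2.5·0.7995·0.6297 = 15.116 kPa
Denominator = 18.8·2.5·sin26.6°·cos26.6° = 18.8·2.5·0.4478·0.8942 = 18.817 kPa
FS = 15.116 / 18.817 = 0.803

FS = 0.80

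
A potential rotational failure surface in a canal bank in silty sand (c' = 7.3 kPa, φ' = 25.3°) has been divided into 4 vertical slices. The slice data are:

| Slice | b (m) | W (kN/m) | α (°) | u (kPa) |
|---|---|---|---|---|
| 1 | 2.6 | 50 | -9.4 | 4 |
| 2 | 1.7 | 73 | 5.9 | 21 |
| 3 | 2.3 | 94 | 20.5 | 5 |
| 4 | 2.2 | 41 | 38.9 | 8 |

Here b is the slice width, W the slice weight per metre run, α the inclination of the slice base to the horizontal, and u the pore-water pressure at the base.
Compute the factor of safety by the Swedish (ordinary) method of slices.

FS = 2.52

Ordinary method of slices: FS = Σ[c'·Δl_i + (W_i cosα_i − u_i·Δl_i)·tanφ'] / Σ W_i sinα_i, with Δl_i = b_i / cosα_i.
Slice 1: Δl = 2.6/cos(-9.4°) = 2.635 m; N'_1 = 50·cos(-9.4°) − 4·2.635 = 38.8; c'Δl = 19.24; W sinα = -8.2
Slice 2: Δl = 1.7/cos5.9° = 1.709 m; N'_2 = 73·cos5.9° − 21·1.709 = 36.7; c'Δl = 12.48; W sinα = 7.5
Slice 3: Δl = 2.3/cos20.5° = 2.456 m; N'_3 = 94·cos20.5° − 5·2.456 = 75.8; c'Δl = 17.93; W sinα = 32.9
Slice 4: Δl = 2.2/cos38.9° = 2.827 m; N'_4 = 41·cos38.9° − 8·2.827 = 9.3; c'Δl = 20.64; W sinα = 25.7
Σc'Δl = 70.3 kN/m; ΣN' = 160.6 kN/m; ΣW sinα = 58.0 kN/m
Resisting = 70.3 + 160.6·tan25.3° = 70.3 + 75.9 = 146.2 kN/m
FS = 146.2 / 58.0 = 2.520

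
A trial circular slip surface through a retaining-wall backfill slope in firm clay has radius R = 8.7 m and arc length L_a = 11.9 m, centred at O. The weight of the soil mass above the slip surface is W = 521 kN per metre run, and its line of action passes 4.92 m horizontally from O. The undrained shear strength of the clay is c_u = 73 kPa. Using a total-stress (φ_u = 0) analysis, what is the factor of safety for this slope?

FS = 2.95

Taking moments about the centre O, the resisting moment is provided by the undrained shear strength acting along the arc:
M_R = c_u·L_a·R = 73·11.90·8.7 = 7557.7 kN·m/m
M_D = W·d = 521·4.92 = 2563.3 kN·m/m
FS = M_R / M_D = 7557.7 / 2563.3 = 2.948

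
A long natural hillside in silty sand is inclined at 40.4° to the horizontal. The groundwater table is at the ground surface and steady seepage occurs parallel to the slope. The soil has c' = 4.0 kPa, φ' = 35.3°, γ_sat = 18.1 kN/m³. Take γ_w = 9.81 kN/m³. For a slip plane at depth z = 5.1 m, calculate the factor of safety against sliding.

FS = 0.47

With seepage parallel to the slope and the water table at the surface, the effective normal stress on the slip plane uses the buoyant unit weight γ' = γ_sat − γ_w while the driving shear stress uses γ_sat:
FS = [c' + γ' z cos²β tanφ'] / [γ_sat z sinβ cosβ]
γ' = 18.1 − 9.81 = 8.29 kN/m³
Numerator = 4.0 + 8.29·5.1·cos²40.4°·tan35.3° = 4.0 + 8.29·5.1·0.5799·0.7080 = 21.361 kPa
Denominator = 18.1·5.1·sin40.4°·cos40.4° = 18.1·5.1·0.6481·0.7615 = 45.561 kPa
FS = 21.361 / 45.561 = 0.469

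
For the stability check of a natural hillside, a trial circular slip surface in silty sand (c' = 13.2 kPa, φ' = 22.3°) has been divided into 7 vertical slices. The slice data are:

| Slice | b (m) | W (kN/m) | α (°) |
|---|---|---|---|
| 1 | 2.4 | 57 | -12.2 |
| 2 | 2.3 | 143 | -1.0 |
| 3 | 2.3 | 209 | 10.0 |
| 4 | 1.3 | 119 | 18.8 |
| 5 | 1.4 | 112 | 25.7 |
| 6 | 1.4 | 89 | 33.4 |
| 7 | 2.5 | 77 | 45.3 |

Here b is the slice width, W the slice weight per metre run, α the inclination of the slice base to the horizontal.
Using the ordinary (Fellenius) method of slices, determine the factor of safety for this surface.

Ordinary method of slices: FS = Σ[c'·Δl_i + (W_i cosα_i)·tanφ'] / Σ W_i sinα_i, with Δl_i = b_i / cosα_i.
Slice 1: Δl = 2.4/cos(-12.2°) = 2.455 m; N'_1 = 57·cos(-12.2°) = 55.7; c'Δl = 32.41; W sinα = -12.0
Slice 2: Δl = 2.3/cos(-1.0°) = 2.300 m; N'_2 = 143·cos(-1.0°) = 143.0; c'Δl = 30.36; W sinα = -2.5
Slice 3: Δl = 2.3/cos10.0° = 2.335 m; N'_3 = 209·cos10.0° = 205.8; c'Δl = 30.83; W sinα = 36.3
Slice 4: Δl = 1.3/cos18.8° = 1.373 m; N'_4 = 119·cos18.8° = 112.7; c'Δl = 18.13; W sinα = 38.3
Slice 5: Δl = 1.4/cos25.7° = 1.554 m; N'_5 = 112·cos25.7° = 100.9; c'Δl = 20.51; W sinα = 48.6
Slice 6: Δl = 1.4/cos33.4° = 1.677 m; N'_6 = 89·cos33.4° = 74.3; c'Δl = 22.14; W sinα = 49.0
Slice 7: Δl = 2.5/cos45.3° = 3.554 m; N'_7 = 77·cos45.3° = 54.2; c'Δl = 46.92; W sinα = 54.7
Σc'Δl = 201.3 kN/m; ΣN' = 746.6 kN/m; ΣW sinα = 212.4 kN/m
Resisting = 201.3 + 746.6·tan22.3° = 201.3 + 306.2 = 507.5 kN/m
FS = 507.5 / 212.4 = 2.389

FS = 2.39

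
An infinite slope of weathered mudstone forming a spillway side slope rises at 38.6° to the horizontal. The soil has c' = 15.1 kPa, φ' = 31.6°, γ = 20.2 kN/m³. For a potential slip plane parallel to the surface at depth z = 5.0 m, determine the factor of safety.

FS = 1.08

For an infinite slope with a slip plane parallel to the surface (no pore pressure): FS = [c' + γz cos²β tanφ'] / [γz sinβ cosβ].
γz = 20.2·5.0 = 101.00 kN/m²
Numerator = 15.1 + 101.00·cos²38.6°·tan31.6° = 15.1 + 101.00·0.6108·0.6152 = 53.051 kPa
Denominator = 101.00·sin38.6°·cos38.6° = 101.00·0.6239·0.7815 = 49.245 kPa
FS = 53.051 / 49.245 = 1.077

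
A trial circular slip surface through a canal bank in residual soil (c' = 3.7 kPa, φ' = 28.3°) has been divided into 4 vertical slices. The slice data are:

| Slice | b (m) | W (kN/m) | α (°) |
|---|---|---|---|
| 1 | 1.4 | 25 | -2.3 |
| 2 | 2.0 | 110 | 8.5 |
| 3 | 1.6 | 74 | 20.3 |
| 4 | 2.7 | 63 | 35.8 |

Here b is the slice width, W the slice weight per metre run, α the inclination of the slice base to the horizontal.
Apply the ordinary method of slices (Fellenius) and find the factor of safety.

Ordinary method of slices: FS = Σ[c'·Δl_i + (W_i cosα_i)·tanφ'] / Σ W_i sinα_i, with Δl_i = b_i / cosα_i.
Slice 1: Δl = 1.4/cos(-2.3°) = 1.401 m; N'_1 = 25·cos(-2.3°) = 25.0; c'Δl = 5.18; W sinα = -1.0
Slice 2: Δl = 2.0/cos8.5° = 2.022 m; N'_2 = 110·cos8.5° = 108.8; c'Δl = 7.48; W sinα = 16.3
Slice 3: Δl = 1.6/cos20.3° = 1.706 m; N'_3 = 74·cos20.3° = 69.4; c'Δl = 6.31; W sinα = 25.7
Slice 4: Δl = 2.7/cos35.8° = 3.329 m; N'_4 = 63·cos35.8° = 51.1; c'Δl = 12.32; W sinα = 36.9
Σc'Δl = 31.3 kN/m; ΣN' = 254.3 kN/m; ΣW sinα = 77.8 kN/m
Resisting = 31.3 + 254.3·tan28.3° = 31.3 + 136.9 = 168.2 kN/m
FS = 168.2 / 77.8 = 2.163

FS = 2.16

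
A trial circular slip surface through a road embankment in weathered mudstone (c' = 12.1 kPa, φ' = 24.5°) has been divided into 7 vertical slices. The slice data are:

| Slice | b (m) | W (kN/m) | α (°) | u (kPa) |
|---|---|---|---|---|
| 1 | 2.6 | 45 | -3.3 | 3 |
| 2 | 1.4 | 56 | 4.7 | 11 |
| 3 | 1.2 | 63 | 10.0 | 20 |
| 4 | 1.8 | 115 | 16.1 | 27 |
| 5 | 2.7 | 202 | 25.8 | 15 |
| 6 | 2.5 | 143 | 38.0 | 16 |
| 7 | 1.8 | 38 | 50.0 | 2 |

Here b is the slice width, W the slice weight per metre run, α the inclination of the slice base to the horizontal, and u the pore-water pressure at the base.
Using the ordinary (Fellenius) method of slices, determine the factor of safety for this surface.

FS = 1.49

Ordinary method of slices: FS = Σ[c'·Δl_i + (W_i cosα_i − u_i·Δl_i)·tanφ'] / Σ W_i sinα_i, with Δl_i = b_i / cosα_i.
Slice 1: Δl = 2.6/cos(-3.3°) = 2.604 m; N'_1 = 45·cos(-3.3°) − 3·2.604 = 37.1; c'Δl = 31.51; W sinα = -2.6
Slice 2: Δl = 1.4/cos4.7° = 1.405 m; N'_2 = 56·cos4.7° − 11·1.405 = 40.4; c'Δl = 17.00; W sinα = 4.6
Slice 3: Δl = 1.2/cos10.0° = 1.219 m; N'_3 = 63·cos10.0° − 20·1.219 = 37.7; c'Δl = 14.74; W sinα = 10.9
Slice 4: Δl = 1.8/cos16.1° = 1.873 m; N'_4 = 115·cos16.1° − 27·1.873 = 59.9; c'Δl = 22.67; W sinα = 31.9
Slice 5: Δl = 2.7/cos25.8° = 2.999 m; N'_5 = 202·cos25.8° − 15·2.999 = 136.9; c'Δl = 36.29; W sinα = 87.9
Slice 6: Δl = 2.5/cos38.0° = 3.173 m; N'_6 = 143·cos38.0° − 16·3.173 = 61.9; c'Δl = 38.39; W sinα = 88.0
Slice 7: Δl = 1.8/cos50.0° = 2.800 m; N'_7 = 38·cos50.0° − 2·2.800 = 18.8; c'Δl = 33.88; W sinα = 29.1
Σc'Δl = 194.5 kN/m; ΣN' = 392.7 kN/m; ΣW sinα = 249.9 kN/m
Resisting = 194.5 + 392.7·tan24.5° = 194.5 + 179.0 = 373.4 kN/m
FS = 373.4 / 249.9 = 1.494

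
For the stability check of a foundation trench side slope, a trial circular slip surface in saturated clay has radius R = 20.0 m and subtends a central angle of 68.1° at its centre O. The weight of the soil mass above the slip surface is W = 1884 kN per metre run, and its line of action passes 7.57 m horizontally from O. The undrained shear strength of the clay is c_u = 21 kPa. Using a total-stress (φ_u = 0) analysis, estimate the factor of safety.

Taking moments about the centre O, the resisting moment is provided by the undrained shear strength acting along the arc:
Arc length L_a = R·θ = 20.0·(68.1°·π/180) = 20.0·1.1886 = 23.77 m
M_R = c_u·L_a·R = 21·23.77·20.0 = 9984.0 kN·m/m
M_D = W·d = 1884·7.57 = 14261.9 kN·m/m
FS = M_R / M_D = 9984.0 / 14261.9 = 0.700

FS = 0.70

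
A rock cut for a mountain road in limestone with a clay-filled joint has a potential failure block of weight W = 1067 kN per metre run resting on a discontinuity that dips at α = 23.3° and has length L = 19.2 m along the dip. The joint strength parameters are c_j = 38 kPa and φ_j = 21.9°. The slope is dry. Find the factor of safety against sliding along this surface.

Resolving the block weight along and normal to the plane and applying the Mohr–Coulomb strength on the joint:
N' = W cosα = 1067·cos23.3° = 980.0 kN/m
Driving force T = W sinα = 1067·sin23.3° = 422.0 kN/m
Resisting force R = c_j·L + N'·tanφ_j = 38·19.2 + 980.0·tan21.9° = 729.6 + 394.0 = 1123.6 kN/m
FS = R / T = 1123.6 / 422.0 = 2.662

FS = 2.66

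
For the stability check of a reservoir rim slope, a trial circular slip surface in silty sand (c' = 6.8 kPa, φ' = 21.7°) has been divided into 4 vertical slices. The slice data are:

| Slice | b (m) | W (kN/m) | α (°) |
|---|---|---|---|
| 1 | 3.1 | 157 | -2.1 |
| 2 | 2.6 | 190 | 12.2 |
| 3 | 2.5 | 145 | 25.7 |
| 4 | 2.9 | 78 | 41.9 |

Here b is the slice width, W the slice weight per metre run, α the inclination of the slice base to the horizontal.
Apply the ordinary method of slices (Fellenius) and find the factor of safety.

FS = 1.98

Ordinary method of slices: FS = Σ[c'·Δl_i + (W_i cosα_i)·tanφ'] / Σ W_i sinα_i, with Δl_i = b_i / cosα_i.
Slice 1: Δl = 3.1/cos(-2.1°) = 3.102 m; N'_1 = 157·cos(-2.1°) = 156.9; c'Δl = 21.09; W sinα = -5.8
Slice 2: Δl = 2.6/cos12.2° = 2.660 m; N'_2 = 190·cos12.2° = 185.7; c'Δl = 18.09; W sinα = 40.2
Slice 3: Δl = 2.5/cos25.7° = 2.774 m; N'_3 = 145·cos25.7° = 130.7; c'Δl = 18.87; W sinα = 62.9
Slice 4: Δl = 2.9/cos41.9° = 3.896 m; N'_4 = 78·cos41.9° = 58.1; c'Δl = 26.49; W sinα = 52.1
Σc'Δl = 84.5 kN/m; ΣN' = 531.3 kN/m; ΣW sinα = 149.4 kN/m
Resisting = 84.5 + 531.3·tan21.7° = 84.5 + 211.4 = 296.0 kN/m
FS = 296.0 / 149.4 = 1.982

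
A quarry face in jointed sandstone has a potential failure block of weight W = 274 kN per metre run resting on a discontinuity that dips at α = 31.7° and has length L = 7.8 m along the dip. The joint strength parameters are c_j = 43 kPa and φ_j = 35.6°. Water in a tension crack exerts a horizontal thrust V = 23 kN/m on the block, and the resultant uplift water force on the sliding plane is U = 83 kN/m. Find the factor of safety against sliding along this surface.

FS = 2.66

Resolving the block weight along and normal to the plane and applying the Mohr–Coulomb strength on the joint:
N' = W cosα − U − V sinα = 274·cos31.7° − 83 − 23·sin31.7° = 138.0 kN/m
Driving force T = W sinα + V cosα = 274·sin31.7° + 23·cos31.7° = 163.5 kN/m
Resisting force R = c_j·L + N'·tanφ_j = 43·7.8 + 138.0·tan35.6° = 335.4 + 98.8 = 434.2 kN/m
FS = R / T = 434.2 / 163.5 = 2.655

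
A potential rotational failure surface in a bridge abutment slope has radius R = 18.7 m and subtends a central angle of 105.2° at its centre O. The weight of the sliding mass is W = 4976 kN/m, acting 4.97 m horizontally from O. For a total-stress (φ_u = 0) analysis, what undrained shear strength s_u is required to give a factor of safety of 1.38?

s_u = 53.2 kPa

FS = s_u·L_a·R / (W·d), so s_u = FS·W·d / (L_a·R).
Arc length L_a = R·θ = 18.7·(105.2°·π/180) = 18.7·1.8361 = 34.33 m
s_u = 1.38·4976·4.97 / (34.33·18.7) = 34128.4 / 642.06 = 53.15 kPa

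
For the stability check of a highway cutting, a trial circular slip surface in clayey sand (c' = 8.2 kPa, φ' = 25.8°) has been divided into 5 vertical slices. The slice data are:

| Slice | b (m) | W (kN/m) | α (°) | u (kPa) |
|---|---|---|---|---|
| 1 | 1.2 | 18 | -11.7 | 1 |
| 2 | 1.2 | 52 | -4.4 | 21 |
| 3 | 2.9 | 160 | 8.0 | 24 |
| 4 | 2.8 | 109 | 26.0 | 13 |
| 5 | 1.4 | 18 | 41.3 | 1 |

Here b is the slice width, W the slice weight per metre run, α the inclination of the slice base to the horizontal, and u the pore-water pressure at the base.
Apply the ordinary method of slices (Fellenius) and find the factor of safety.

FS = 2.44

Ordinary method of slices: FS = Σ[c'·Δl_i + (W_i cosα_i − u_i·Δl_i)·tanφ'] / Σ W_i sinα_i, with Δl_i = b_i / cosα_i.
Slice 1: Δl = 1.2/cos(-11.7°) = 1.225 m; N'_1 = 18·cos(-11.7°) − 1·1.225 = 16.4; c'Δl = 10.05; W sinα = -3.7
Slice 2: Δl = 1.2/cos(-4.4°) = 1.204 m; N'_2 = 52·cos(-4.4°) − 21·1.204 = 26.6; c'Δl = 9.87; W sinα = -4.0
Slice 3: Δl = 2.9/cos8.0° = 2.928 m; N'_3 = 160·cos8.0° − 24·2.928 = 88.2; c'Δl = 24.01; W sinα = 22.3
Slice 4: Δl = 2.8/cos26.0° = 3.115 m; N'_4 = 109·cos26.0° − 13·3.115 = 57.5; c'Δl = 25.55; W sinα = 47.8
Slice 5: Δl = 1.4/cos41.3° = 1.864 m; N'_5 = 18·cos41.3° − 1·1.864 = 11.7; c'Δl = 15.28; W sinα = 11.9
Σc'Δl = 84.8 kN/m; ΣN' = 200.3 kN/m; ΣW sinα = 74.3 kN/m
Resisting = 84.8 + 200.3·tan25.8° = 84.8 + 96.8 = 181.6 kN/m
FS = 181.6 / 74.3 = 2.444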